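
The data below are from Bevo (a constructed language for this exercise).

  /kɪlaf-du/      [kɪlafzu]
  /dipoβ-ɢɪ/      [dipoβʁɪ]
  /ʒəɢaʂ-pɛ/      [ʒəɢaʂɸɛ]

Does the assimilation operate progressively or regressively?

progressive

Comparing underlying and surface forms, /d/ → [z] is the alternation; the neighbouring /f/ is constant.
The change stop → fricative matches the manner of the preceding /f/, identifying this as manner assimilation.
The same holds elsewhere in the data: /ɢ/ → [ʁ] after /β/ (stop → fricative, matching a fricative); /p/ → [ɸ] after /ʂ/ (stop → fricative, matching a fricative) — only manner changes, and always toward the preceding segment.
The trigger is the preceding segment, so the direction is progressive (perseverative).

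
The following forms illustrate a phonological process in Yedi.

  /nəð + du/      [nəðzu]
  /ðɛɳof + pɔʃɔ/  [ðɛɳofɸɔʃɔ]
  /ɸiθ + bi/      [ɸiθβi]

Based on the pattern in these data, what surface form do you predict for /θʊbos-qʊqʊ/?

[θʊbosχʊqʊ]

The data show progressive manner assimilation: /d/ → [z] after /ð/; /p/ → [ɸ] after /f/; /b/ → [β] after /θ/. In each pair only manner changes, matching the preceding consonant, while place and voice stay constant.
The rule targets /q/ (voiceless uvular stop), which sits after the trigger /s/ (fricative).
The voiceless uvular fricative is [χ], so /q/ → [χ].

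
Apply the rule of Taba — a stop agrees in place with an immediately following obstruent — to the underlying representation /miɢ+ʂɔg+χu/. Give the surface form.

[miɖʂɔɢχu]

/ɢ/ is a voiced uvular stop. The following trigger /ʂ/ is retroflex, so /ɢ/ must become retroflex as well.
The voiced retroflex stop is [ɖ], so /ɢ/ → [ɖ].
At the second juncture, /g/ likewise becomes [ɢ] adjacent to /χ/.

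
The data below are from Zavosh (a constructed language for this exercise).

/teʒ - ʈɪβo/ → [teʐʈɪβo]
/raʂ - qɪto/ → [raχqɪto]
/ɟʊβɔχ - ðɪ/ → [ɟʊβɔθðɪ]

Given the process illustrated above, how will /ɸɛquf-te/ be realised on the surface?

[ɸɛquste]

The data show regressive place assimilation: /ʒ/ → [ʐ] before /ʈ/; /ʂ/ → [χ] before /q/; /χ/ → [θ] before /ð/. In each pair only place changes, matching the following consonant, while manner and voice stay constant.
The rule targets /f/ (voiceless labiodental fricative), which sits before the trigger /t/ (alveolar).
A voiceless alveolar fricative is [s], so the surface segment is [s].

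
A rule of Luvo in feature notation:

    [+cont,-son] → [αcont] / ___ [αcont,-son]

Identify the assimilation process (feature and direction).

The rule copies [cont] (continuancy) from the environment onto the target fricatives; since [±cont] encodes the stop/fricative manner contrast, the assimilating dimension is manner.
The conditioning segment sits to the right of the focus bar, meaning the trigger follows the segment that changes — regressive assimilation.

regressive manner assimilation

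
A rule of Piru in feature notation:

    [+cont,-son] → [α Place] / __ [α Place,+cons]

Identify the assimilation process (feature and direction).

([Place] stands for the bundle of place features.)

The rule copies the place features (abbreviated [Place]) from the environment onto the target, so the assimilating feature is place.
Since the environment is written after the underscore, the trigger follows the target; the direction is regressive.

regressive place assimilation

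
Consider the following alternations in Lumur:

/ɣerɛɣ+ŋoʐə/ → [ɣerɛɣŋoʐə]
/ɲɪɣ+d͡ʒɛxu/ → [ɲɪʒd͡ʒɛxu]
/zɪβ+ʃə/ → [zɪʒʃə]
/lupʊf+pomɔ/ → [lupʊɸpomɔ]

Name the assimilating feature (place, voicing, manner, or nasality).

place

The segment that alternates is /ɣ/, which surfaces as [ʒ] when adjacent to /d͡ʒ/.
/ɣ/ is velar while /d͡ʒ/ is postalveolar; the output [ʒ] is postalveolar, matching the trigger — so the feature that spreads is place.
The other alternating forms pattern the same way: /β/ → [ʒ] before /ʃ/ (bilabial → postalveolar, matching postalveolar); /f/ → [ɸ] before /p/ (labiodental → bilabial, matching bilabial) — only place changes, and always toward the following segment.
Nothing changes in [ɣerɛɣŋoʐə]: there the adjacent consonants already agree in place (/ɣ/ and /ŋ/ are both velar), so this form is consistent with the same rule.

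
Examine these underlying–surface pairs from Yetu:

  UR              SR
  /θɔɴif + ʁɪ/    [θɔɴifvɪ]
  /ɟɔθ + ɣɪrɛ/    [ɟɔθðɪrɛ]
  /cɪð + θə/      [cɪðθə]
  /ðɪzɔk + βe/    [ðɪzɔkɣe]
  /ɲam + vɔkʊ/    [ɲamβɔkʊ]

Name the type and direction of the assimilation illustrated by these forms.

progressive place assimilation

The segment that alternates is /ʁ/, which surfaces as [v] when adjacent to /f/.
/ʁ/ is uvular while /f/ is labiodental; the output [v] is labiodental, matching the trigger — so the feature that spreads is place.
Manner and voice are unchanged, so the assimilation is partial, not total.
Checking the remaining alternations: /ɣ/ → [ð] after /θ/ (velar → dental, matching dental); /β/ → [ɣ] after /k/ (bilabial → velar, matching velar); /v/ → [β] after /m/ (labiodental → bilabial, matching bilabial) — only place changes, and always toward the preceding segment.
Nothing changes in [cɪðθə]: there the adjacent consonants already agree in place (/θ/ and /ð/ are both dental), so this form is consistent with the same rule.
Since the segment that changes follows the conditioning segment, the assimilation is progressive.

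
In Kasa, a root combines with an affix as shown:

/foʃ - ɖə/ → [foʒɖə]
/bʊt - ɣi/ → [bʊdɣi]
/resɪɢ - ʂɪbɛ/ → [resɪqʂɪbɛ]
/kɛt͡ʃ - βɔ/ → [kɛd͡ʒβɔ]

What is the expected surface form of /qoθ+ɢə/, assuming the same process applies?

[qoðɢə]

The data show regressive voicing assimilation: /ʃ/ → [ʒ] before /ɖ/; /t/ → [d] before /ɣ/; /ɢ/ → [q] before /ʂ/; /t͡ʃ/ → [d͡ʒ] before /β/. In each pair only voicing changes, matching the following consonant, while place and manner stay constant.
The rule targets /θ/ (voiceless dental fricative), which sits before the trigger /ɢ/ (voiced).
The voiced dental fricative is [ð], so /θ/ → [ð].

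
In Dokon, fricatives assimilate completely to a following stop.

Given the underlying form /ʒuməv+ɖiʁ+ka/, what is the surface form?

[ʒuməɖɖikka]

/v/ is the segment targeted by the rule; it sits immediately before /ɖ/, so it assimilates completely and surfaces as [ɖ].
The same rule applies at the second boundary: /ʁ/ → [k] next to /k/.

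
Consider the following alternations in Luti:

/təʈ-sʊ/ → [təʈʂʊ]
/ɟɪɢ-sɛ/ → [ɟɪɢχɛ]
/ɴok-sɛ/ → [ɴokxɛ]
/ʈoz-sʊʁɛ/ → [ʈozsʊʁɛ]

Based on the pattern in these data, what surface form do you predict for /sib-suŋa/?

[sibɸuŋa]

The data show progressive place assimilation: /s/ → [ʂ] after /ʈ/; /s/ → [χ] after /ɢ/; /s/ → [x] after /k/. In each pair only place changes, matching the preceding consonant, while manner and voice stay constant.
Nothing changes in [ʈozsʊʁɛ]: there the adjacent consonants already agree in place (/s/ and /z/ are both alveolar), so this form is consistent with the same rule.
/s/ is a voiceless alveolar fricative. The preceding trigger /b/ is bilabial, so /s/ must become bilabial as well.
The voiceless bilabial fricative is [ɸ], so /s/ → [ɸ].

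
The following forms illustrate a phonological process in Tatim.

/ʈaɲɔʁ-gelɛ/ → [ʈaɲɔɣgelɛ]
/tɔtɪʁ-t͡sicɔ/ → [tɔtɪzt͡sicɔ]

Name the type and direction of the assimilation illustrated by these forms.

The segment that alternates is /ʁ/, which surfaces as [ɣ] when adjacent to /g/.
/ʁ/ is uvular while /g/ is velar; the output [ɣ] is velar, matching the trigger — so the feature that spreads is place.
Manner and voice are unchanged, so the assimilation is partial, not total.
Checking the remaining alternation: /ʁ/ → [z] before /t͡s/ (uvular → alveolar, matching alveolar) — only place changes, and always toward the following segment.
The trigger is the following segment, so the direction is regressive (anticipatory).

regressive place assimilation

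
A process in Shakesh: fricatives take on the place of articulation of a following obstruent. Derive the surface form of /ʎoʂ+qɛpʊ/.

/ʂ/ is a voiceless retroflex fricative. The following trigger /q/ is uvular, so /ʂ/ must become uvular as well.
A voiceless uvular fricative is [χ], so the surface segment is [χ].

[ʎoχqɛpʊ]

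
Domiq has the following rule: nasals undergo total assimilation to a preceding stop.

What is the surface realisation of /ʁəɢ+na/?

[ʁəɢɢa]

/n/ is the segment targeted by the rule; it sits immediately after /ɢ/, so it assimilates completely and surfaces as [ɢ].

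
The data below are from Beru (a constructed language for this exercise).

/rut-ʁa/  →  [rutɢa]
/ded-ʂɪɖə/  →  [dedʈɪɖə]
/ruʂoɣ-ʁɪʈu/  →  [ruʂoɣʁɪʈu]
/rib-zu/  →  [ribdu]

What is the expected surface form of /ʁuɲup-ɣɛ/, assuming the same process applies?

The data show progressive manner assimilation: /ʁ/ → [ɢ] after /t/; /ʂ/ → [ʈ] after /d/; /z/ → [d] after /b/. In each pair only manner changes, matching the preceding consonant, while place and voice stay constant.
No alternation appears in [ruʂoɣʁɪʈu]: there the adjacent consonants already agree in manner (/ʁ/ and /ɣ/ are both fricatives), so this form is consistent with the same rule.
/ɣ/ is a voiced velar fricative. The preceding trigger /p/ is a stop, so /ɣ/ must become a stop as well.
Changing only its manner to stop gives [g] — the voiced velar stop.

[ʁuɲupgɛ]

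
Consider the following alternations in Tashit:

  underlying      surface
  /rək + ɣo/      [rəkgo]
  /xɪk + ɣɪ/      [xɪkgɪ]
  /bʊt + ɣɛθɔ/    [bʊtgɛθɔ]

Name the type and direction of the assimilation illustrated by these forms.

progressive manner assimilation

Underlying /ɣ/ is realised as [g] next to /k/; /k/ itself does not change.
The change fricative → stop matches the manner of the preceding /k/, identifying this as manner assimilation.
Place and voice are unchanged, so the assimilation is partial, not total.
The same holds elsewhere in the data: /ɣ/ → [g] after /t/ (fricative → stop, matching a stop) — only manner changes, and always toward the preceding segment.
The trigger is the preceding segment, so the direction is progressive (perseverative).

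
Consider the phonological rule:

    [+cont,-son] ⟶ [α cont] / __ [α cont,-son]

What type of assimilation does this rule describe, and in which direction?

The shared variable α links the value of [cont] on the target to that of the neighbouring obstruent. [cont] distinguishes stops from fricatives — a manner-of-articulation feature — so this is manner assimilation.
The conditioning segment sits to the right of the focus bar, meaning the trigger follows the segment that changes — regressive assimilation.

regressive manner assimilation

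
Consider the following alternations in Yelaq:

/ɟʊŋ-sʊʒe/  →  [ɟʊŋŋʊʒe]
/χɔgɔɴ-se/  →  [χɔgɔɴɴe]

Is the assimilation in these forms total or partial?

The segment that alternates is /s/, which surfaces as [ŋ] when adjacent to /ŋ/.
The output [ŋ] is identical to the trigger /ŋ/ — every feature (place, manner, voicing) has been copied — so this is total assimilation.
The remaining alternation confirms this: /s/ → [ɴ] after /ɴ/ — in each case the output is a copy of the preceding consonant.

total assimilation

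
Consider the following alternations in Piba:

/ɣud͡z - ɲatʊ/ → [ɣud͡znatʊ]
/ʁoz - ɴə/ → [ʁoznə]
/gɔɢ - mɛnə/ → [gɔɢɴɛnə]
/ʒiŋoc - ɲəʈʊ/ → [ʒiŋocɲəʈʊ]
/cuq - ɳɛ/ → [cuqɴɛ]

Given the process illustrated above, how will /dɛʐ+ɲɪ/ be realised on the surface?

The data show progressive place assimilation: /ɲ/ → [n] after /d͡z/; /ɴ/ → [n] after /z/; /m/ → [ɴ] after /ɢ/; /ɳ/ → [ɴ] after /q/. In each pair only place changes, matching the preceding consonant, while manner and voice stay constant.
Nothing changes in [ʒiŋocɲəʈʊ]: there the adjacent consonants already agree in place (/ɲ/ and /c/ are both palatal), so this form is consistent with the same rule.
The rule targets /ɲ/ (voiced palatal nasal), which sits after the trigger /ʐ/ (retroflex).
A voiced retroflex nasal is [ɳ], so the surface segment is [ɳ].

[dɛʐɳɪ]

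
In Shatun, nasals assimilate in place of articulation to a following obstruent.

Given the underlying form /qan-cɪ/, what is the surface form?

[qaɲcɪ]

/n/ is a voiced alveolar nasal. The following trigger /c/ is palatal, so /n/ must become palatal as well.
Changing only its place to palatal gives [ɲ] — the voiced palatal nasal.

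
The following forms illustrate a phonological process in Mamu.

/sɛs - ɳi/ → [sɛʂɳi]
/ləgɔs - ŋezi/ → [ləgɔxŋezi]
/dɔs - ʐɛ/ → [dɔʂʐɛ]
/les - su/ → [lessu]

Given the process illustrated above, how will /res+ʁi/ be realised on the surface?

The data show regressive place assimilation: /s/ → [ʂ] before /ɳ/; /s/ → [x] before /ŋ/; /s/ → [ʂ] before /ʐ/. In each pair only place changes, matching the following consonant, while manner and voice stay constant.
Nothing changes in [lessu]: there the adjacent consonants already agree in place (/s/ and /s/ are both alveolar), so this form is consistent with the same rule.
The rule targets /s/ (voiceless alveolar fricative), which sits before the trigger /ʁ/ (uvular).
The voiceless uvular fricative is [χ], so /s/ → [χ].

[reχʁi]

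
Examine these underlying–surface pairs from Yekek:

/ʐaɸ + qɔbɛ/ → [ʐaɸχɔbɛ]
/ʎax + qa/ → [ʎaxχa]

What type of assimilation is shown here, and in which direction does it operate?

progressive manner assimilation

The segment that alternates is /q/, which surfaces as [χ] when adjacent to /ɸ/.
/q/ is a stop while /ɸ/ is a fricative; the output [χ] is a fricative, matching the trigger — so the feature that spreads is manner.
Place and voice are unchanged, so the assimilation is partial, not total.
The same holds elsewhere in the data: /q/ → [χ] after /x/ (stop → fricative, matching a fricative) — only manner changes, and always toward the preceding segment.
The trigger is the preceding segment, so the direction is progressive (perseverative).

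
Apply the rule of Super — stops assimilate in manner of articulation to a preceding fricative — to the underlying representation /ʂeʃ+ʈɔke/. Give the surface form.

The rule targets /ʈ/ (voiceless retroflex stop), which sits after the trigger /ʃ/ (fricative).
Changing only its manner to fricative gives [ʂ] — the voiceless retroflex fricative.

[ʂeʃʂɔke]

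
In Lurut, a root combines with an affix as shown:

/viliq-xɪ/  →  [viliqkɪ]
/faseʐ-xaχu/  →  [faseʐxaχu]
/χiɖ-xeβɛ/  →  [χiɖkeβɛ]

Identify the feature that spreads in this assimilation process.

Underlying /x/ is realised as [k] next to /q/; /q/ itself does not change.
/x/ is a fricative while /q/ is a stop; the output [k] is a stop, matching the trigger — so the feature that spreads is manner.
Checking the remaining alternation: /x/ → [k] after /ɖ/ (fricative → stop, matching a stop) — only manner changes, and always toward the preceding segment.
Nothing changes in [faseʐxaχu]: there the adjacent consonants already agree in manner (/x/ and /ʐ/ are both fricatives), so this form is consistent with the same rule.

manner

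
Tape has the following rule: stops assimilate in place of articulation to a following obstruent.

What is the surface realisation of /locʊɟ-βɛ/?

[locʊbβɛ]

/ɟ/ is a voiced palatal stop. The following trigger /β/ is bilabial, so /ɟ/ must become bilabial as well.
The voiced bilabial stop is [b], so /ɟ/ → [b].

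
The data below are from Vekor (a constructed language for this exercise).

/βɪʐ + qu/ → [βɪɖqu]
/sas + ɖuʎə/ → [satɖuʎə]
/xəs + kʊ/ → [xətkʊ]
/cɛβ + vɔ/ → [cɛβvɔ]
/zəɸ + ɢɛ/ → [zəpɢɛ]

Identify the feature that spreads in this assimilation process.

manner

Underlying /ʐ/ is realised as [ɖ] next to /q/; /q/ itself does not change.
The change fricative → stop matches the manner of the following /q/, identifying this as manner assimilation.
The same holds elsewhere in the data: /s/ → [t] before /ɖ/ (fricative → stop, matching a stop); /s/ → [t] before /k/ (fricative → stop, matching a stop); /ɸ/ → [p] before /ɢ/ (fricative → stop, matching a stop) — only manner changes, and always toward the following segment.
No alternation appears in [cɛβvɔ]: there the adjacent consonants already agree in manner (/β/ and /v/ are both fricatives), so this form is consistent with the same rule.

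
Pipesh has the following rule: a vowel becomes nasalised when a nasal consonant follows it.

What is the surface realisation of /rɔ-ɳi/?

[rɔ̃ɳi]

/ɔ/ sits next to the nasal /ɳ/ and is therefore nasalised to [ɔ̃].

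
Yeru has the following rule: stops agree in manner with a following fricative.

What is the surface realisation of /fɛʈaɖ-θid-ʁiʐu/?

The rule targets /ɖ/ (voiced retroflex stop), which sits before the trigger /θ/ (fricative).
A voiced retroflex fricative is [ʐ], so the surface segment is [ʐ].
At the second juncture, /d/ likewise becomes [z] adjacent to /ʁ/.

[fɛʈaʐθizʁiʐu]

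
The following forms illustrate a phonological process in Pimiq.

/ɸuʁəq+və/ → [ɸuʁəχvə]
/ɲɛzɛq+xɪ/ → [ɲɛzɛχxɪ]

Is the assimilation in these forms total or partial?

The segment that alternates is /q/, which surfaces as [χ] when adjacent to /v/.
The change stop → fricative matches the manner of the following /v/, identifying this as manner assimilation.
Place and voice are unchanged, so the assimilation is partial, not total.
The same holds elsewhere in the data: /q/ → [χ] before /x/ (stop → fricative, matching a fricative) — only manner changes, and always toward the following segment.

partial assimilation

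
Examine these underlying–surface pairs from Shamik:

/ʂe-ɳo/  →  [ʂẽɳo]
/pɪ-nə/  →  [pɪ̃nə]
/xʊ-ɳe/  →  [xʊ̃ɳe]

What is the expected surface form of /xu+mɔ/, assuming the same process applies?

The data show regressive nasality assimilation (vowel nasalisation): /e/ → [ẽ] before /ɳ/; /ɪ/ → [ɪ̃] before /n/; /ʊ/ → [ʊ̃] before /ɳ/ — a vowel is nasalised by an immediately following nasal consonant.
/u/ sits next to the nasal /m/ and is therefore nasalised to [ũ].

[xũmɔ]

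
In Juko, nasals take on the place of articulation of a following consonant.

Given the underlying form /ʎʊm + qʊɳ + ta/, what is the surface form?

[ʎʊɴqʊnta]

The rule targets /m/ (voiced bilabial nasal), which sits before the trigger /q/ (uvular).
A voiced uvular nasal is [ɴ], so the surface segment is [ɴ].
The same rule applies at the second boundary: /ɳ/ → [n] next to /t/.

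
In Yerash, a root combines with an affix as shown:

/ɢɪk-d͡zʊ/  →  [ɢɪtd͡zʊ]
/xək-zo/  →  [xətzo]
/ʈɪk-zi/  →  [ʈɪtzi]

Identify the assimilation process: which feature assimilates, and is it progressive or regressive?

Comparing underlying and surface forms, /k/ → [t] is the alternation; the neighbouring /d͡z/ is constant.
The change velar → alveolar matches the place of the following /d͡z/, identifying this as place assimilation.
Manner and voice are unchanged, so the assimilation is partial, not total.
The other alternating form patterns the same way: /k/ → [t] before /z/ (velar → alveolar, matching alveolar) — only place changes, and always toward the following segment.
Since the segment that changes precedes the conditioning segment, the assimilation is regressive.

regressive place assimilation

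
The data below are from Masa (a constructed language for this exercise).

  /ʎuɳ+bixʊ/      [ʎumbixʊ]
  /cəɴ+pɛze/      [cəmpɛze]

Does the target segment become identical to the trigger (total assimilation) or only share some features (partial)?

Underlying /ɳ/ is realised as [m] next to /b/; /b/ itself does not change.
The change retroflex → bilabial matches the place of the following /b/, identifying this as place assimilation.
Manner and voice are unchanged, so the assimilation is partial, not total.
Checking the remaining alternation: /ɴ/ → [m] before /p/ (uvular → bilabial, matching bilabial) — only place changes, and always toward the following segment.

partial assimilation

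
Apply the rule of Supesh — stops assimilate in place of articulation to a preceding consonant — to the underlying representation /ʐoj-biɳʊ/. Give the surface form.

[ʐojɟiɳʊ]

The rule targets /b/ (voiced bilabial stop), which sits after the trigger /j/ (palatal).
A voiced palatal stop is [ɟ], so the surface segment is [ɟ].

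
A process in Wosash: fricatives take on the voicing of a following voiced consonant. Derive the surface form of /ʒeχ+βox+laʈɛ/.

The rule targets /χ/ (voiceless uvular fricative), which sits before the trigger /β/ (voiced).
A voiced uvular fricative is [ʁ], so the surface segment is [ʁ].
At the second juncture, /x/ likewise becomes [ɣ] adjacent to /l/.

[ʒeʁβoɣlaʈɛ]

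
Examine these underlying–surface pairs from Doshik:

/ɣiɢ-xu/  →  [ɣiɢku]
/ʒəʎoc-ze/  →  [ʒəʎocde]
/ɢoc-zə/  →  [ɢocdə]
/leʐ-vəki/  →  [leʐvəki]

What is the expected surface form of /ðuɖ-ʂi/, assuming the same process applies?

The data show progressive manner assimilation: /x/ → [k] after /ɢ/; /z/ → [d] after /c/. In each pair only manner changes, matching the preceding consonant, while place and voice stay constant.
Nothing changes in [leʐvəki]: there the adjacent consonants already agree in manner (/v/ and /ʐ/ are both fricatives), so this form is consistent with the same rule.
The rule targets /ʂ/ (voiceless retroflex fricative), which sits after the trigger /ɖ/ (stop).
A voiceless retroflex stop is [ʈ], so the surface segment is [ʈ].

[ðuɖʈi]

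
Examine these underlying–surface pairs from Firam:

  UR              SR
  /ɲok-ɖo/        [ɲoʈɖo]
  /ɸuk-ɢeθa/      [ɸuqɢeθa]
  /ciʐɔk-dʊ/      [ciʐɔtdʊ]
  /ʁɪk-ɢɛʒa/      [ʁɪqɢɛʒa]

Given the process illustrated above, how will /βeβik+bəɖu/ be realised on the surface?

The data show regressive place assimilation: /k/ → [ʈ] before /ɖ/; /k/ → [q] before /ɢ/; /k/ → [t] before /d/. In each pair only place changes, matching the following consonant, while manner and voice stay constant.
The rule targets /k/ (voiceless velar stop), which sits before the trigger /b/ (bilabial).
Changing only its place to bilabial gives [p] — the voiceless bilabial stop.

[βeβipbəɖu]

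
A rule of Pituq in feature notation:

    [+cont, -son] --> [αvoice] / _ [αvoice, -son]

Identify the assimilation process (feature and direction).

regressive voicing assimilation

The shared variable α links the value of [voice] on the target to the same value on the neighbouring segment, so voicing is the feature that assimilates.
Since the environment is written after the underscore, the trigger follows the target; the direction is regressive.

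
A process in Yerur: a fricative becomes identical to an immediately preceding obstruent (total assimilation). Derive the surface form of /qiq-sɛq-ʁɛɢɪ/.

[qiqqɛqqɛɢɪ]

/s/ is the segment targeted by the rule; it sits immediately after /q/, so it assimilates completely and surfaces as [q].
At the second juncture, /ʁ/ likewise becomes [q] adjacent to /q/.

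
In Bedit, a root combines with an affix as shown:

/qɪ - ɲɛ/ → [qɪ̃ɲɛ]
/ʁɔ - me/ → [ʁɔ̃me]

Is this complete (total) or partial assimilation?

The vowel /ɪ/ surfaces as nasalised [ɪ̃] next to the following nasal /ɲ/ — it has acquired the [+nasal] feature of its neighbour.
Likewise in the remaining data: /ɔ/ → [ɔ̃] before /m/ — each time a vowel is nasalised next to a following nasal.

partial assimilation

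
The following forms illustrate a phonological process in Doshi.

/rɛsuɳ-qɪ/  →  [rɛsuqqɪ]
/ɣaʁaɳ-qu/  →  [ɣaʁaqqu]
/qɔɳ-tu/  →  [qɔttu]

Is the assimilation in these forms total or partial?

total assimilation

Comparing underlying and surface forms, /ɳ/ → [q] is the alternation; the neighbouring /q/ is constant.
The output [q] is identical to the trigger /q/ — every feature (place, manner, voicing) has been copied — so this is total assimilation.
The other form behaves the same way: /ɳ/ → [t] before /t/ — in each case the output is a copy of the following consonant.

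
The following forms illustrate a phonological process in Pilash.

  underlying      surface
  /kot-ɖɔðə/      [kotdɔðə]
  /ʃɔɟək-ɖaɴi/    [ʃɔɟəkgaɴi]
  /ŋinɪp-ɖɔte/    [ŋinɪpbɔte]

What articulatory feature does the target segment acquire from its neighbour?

Comparing underlying and surface forms, /ɖ/ → [d] is the alternation; the neighbouring /t/ is constant.
The change retroflex → alveolar matches the place of the preceding /t/, identifying this as place assimilation.
Checking the remaining alternations: /ɖ/ → [g] after /k/ (retroflex → velar, matching velar); /ɖ/ → [b] after /p/ (retroflex → bilabial, matching bilabial) — only place changes, and always toward the preceding segment.

place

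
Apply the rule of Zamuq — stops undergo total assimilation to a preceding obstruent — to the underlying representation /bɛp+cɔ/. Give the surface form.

[bɛppɔ]

/c/ is the segment targeted by the rule; it sits immediately after /p/, so it assimilates completely and surfaces as [p].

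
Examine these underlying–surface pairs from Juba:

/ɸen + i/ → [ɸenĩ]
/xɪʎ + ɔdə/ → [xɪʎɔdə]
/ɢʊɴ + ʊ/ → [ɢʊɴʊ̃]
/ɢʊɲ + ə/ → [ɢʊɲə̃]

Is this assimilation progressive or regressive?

progressive

The vowel /i/ surfaces as nasalised [ĩ] next to the preceding nasal /n/ — it has acquired the [+nasal] feature of its neighbour.
The other forms show the same pattern: /ʊ/ → [ʊ̃] after /ɴ/; /ə/ → [ə̃] after /ɲ/ — each time a vowel is nasalised next to a preceding nasal.
No change occurs in [xɪʎɔdə] because the vowel at the boundary is adjacent to an oral consonant, not a nasal (/ɔ/ next to /ʎ/).
Because the conditioning nasal is to the left of the vowel that changes, the process is progressive (perseverative).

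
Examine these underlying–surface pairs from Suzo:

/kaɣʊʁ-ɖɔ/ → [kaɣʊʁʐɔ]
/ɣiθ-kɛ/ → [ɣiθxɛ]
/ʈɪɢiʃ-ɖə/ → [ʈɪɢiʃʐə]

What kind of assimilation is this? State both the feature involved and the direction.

progressive manner assimilation

The segment that alternates is /ɖ/, which surfaces as [ʐ] when adjacent to /ʁ/.
The change stop → fricative matches the manner of the preceding /ʁ/, identifying this as manner assimilation.
Place and voice are unchanged, so the assimilation is partial, not total.
The same holds elsewhere in the data: /k/ → [x] after /θ/ (stop → fricative, matching a fricative); /ɖ/ → [ʐ] after /ʃ/ (stop → fricative, matching a fricative) — only manner changes, and always toward the preceding segment.
Since the segment that changes follows the conditioning segment, the assimilation is progressive.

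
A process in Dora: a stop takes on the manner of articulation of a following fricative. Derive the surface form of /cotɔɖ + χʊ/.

/ɖ/ is a voiced retroflex stop. The following trigger /χ/ is a fricative, so /ɖ/ must become a fricative as well.
The voiced retroflex fricative is [ʐ], so /ɖ/ → [ʐ].

[cotɔʐχʊ]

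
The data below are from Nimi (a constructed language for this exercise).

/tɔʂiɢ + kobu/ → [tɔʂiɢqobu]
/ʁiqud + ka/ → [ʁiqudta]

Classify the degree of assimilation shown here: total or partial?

The segment that alternates is /k/, which surfaces as [q] when adjacent to /ɢ/.
The change velar → uvular matches the place of the preceding /ɢ/, identifying this as place assimilation.
Manner and voice are unchanged, so the assimilation is partial, not total.
The same holds elsewhere in the data: /k/ → [t] after /d/ (velar → alveolar, matching alveolar) — only place changes, and always toward the preceding segment.

partial assimilation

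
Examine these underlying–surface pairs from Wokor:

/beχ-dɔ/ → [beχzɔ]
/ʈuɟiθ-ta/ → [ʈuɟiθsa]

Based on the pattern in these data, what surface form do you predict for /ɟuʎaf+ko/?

[ɟuʎafxo]

The data show progressive manner assimilation: /d/ → [z] after /χ/; /t/ → [s] after /θ/. In each pair only manner changes, matching the preceding consonant, while place and voice stay constant.
The rule targets /k/ (voiceless velar stop), which sits after the trigger /f/ (fricative).
The voiceless velar fricative is [x], so /k/ → [x].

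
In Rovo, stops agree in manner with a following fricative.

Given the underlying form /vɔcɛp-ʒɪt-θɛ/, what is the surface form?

/p/ is a voiceless bilabial stop. The following trigger /ʒ/ is a fricative, so /p/ must become a fricative as well.
A voiceless bilabial fricative is [ɸ], so the surface segment is [ɸ].
At the second juncture, /t/ likewise becomes [s] adjacent to /θ/.

[vɔcɛɸʒɪsθɛ]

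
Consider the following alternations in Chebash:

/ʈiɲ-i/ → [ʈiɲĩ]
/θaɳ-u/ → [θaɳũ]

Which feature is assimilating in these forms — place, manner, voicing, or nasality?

nasality

The vowel /i/ surfaces as nasalised [ĩ] next to the preceding nasal /ɲ/ — it has acquired the [+nasal] feature of its neighbour.
Likewise in the remaining data: /u/ → [ũ] after /ɳ/ — each time a vowel is nasalised next to a preceding nasal.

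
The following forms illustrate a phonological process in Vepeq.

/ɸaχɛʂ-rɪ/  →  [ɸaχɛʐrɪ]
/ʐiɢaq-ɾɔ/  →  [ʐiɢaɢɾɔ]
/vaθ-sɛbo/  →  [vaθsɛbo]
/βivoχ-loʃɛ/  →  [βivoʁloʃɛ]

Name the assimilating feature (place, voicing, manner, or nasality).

Comparing underlying and surface forms, /ʂ/ → [ʐ] is the alternation; the neighbouring /r/ is constant.
/ʂ/ is voiceless while /r/ is voiced; the output [ʐ] is voiced, matching the trigger — so the feature that spreads is voicing.
Checking the remaining alternations: /q/ → [ɢ] before /ɾ/ (voiceless → voiced, matching voiced); /χ/ → [ʁ] before /l/ (voiceless → voiced, matching voiced) — only voicing changes, and always toward the following segment.
No alternation appears in [vaθsɛbo]: there the adjacent consonants already agree in voicing (/θ/ and /s/ are both voiceless), so this form is consistent with the same rule.

voicing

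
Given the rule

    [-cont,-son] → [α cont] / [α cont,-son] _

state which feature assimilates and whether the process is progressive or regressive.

progressive manner assimilation

The shared variable α links the value of [cont] on the target to that of the neighbouring obstruent. [cont] distinguishes stops from fricatives — a manner-of-articulation feature — so this is manner assimilation.
The conditioning segment sits to the left of the focus bar, meaning the trigger precedes the segment that changes — progressive assimilation.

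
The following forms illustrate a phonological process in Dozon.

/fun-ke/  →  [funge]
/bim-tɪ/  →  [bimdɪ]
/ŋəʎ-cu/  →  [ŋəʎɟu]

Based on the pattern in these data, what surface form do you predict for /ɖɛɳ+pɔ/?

The data show progressive voicing assimilation: /k/ → [g] after /n/; /t/ → [d] after /m/; /c/ → [ɟ] after /ʎ/. In each pair only voicing changes, matching the preceding consonant, while place and manner stay constant.
/p/ is a voiceless bilabial stop. The preceding trigger /ɳ/ is voiced, so /p/ must become voiced as well.
Changing only its voicing to voiced gives [b] — the voiced bilabial stop.

[ɖɛɳbɔ]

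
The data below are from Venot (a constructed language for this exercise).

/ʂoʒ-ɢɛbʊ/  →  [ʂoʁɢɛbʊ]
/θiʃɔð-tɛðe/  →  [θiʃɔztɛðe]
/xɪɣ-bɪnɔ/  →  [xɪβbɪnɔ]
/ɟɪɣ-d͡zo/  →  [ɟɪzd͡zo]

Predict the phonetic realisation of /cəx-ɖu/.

[cəʂɖu]

The data show regressive place assimilation: /ʒ/ → [ʁ] before /ɢ/; /ð/ → [z] before /t/; /ɣ/ → [β] before /b/; /ɣ/ → [z] before /d͡z/. In each pair only place changes, matching the following consonant, while manner and voice stay constant.
/x/ is a voiceless velar fricative. The following trigger /ɖ/ is retroflex, so /x/ must become retroflex as well.
The voiceless retroflex fricative is [ʂ], so /x/ → [ʂ].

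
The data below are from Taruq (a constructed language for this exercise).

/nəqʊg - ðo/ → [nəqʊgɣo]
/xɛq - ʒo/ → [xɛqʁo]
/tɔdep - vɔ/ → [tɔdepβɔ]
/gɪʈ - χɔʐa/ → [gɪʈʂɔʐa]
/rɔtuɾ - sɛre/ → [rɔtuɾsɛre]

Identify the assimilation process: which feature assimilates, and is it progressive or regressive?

progressive place assimilation

Comparing underlying and surface forms, /ð/ → [ɣ] is the alternation; the neighbouring /g/ is constant.
/ð/ is dental while /g/ is velar; the output [ɣ] is velar, matching the trigger — so the feature that spreads is place.
Manner and voice are unchanged, so the assimilation is partial, not total.
The other alternating forms pattern the same way: /ʒ/ → [ʁ] after /q/ (postalveolar → uvular, matching uvular); /v/ → [β] after /p/ (labiodental → bilabial, matching bilabial); /χ/ → [ʂ] after /ʈ/ (uvular → retroflex, matching retroflex) — only place changes, and always toward the preceding segment.
No alternation appears in [rɔtuɾsɛre]: there the adjacent consonants already agree in place (/s/ and /ɾ/ are both alveolar), so this form is consistent with the same rule.
Since the segment that changes follows the conditioning segment, the assimilation is progressive.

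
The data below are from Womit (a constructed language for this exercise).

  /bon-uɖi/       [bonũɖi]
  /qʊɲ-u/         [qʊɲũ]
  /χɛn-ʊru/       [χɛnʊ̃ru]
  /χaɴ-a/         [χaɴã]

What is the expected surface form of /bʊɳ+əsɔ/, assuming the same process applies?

The data show progressive nasality assimilation (vowel nasalisation): /u/ → [ũ] after /n/; /u/ → [ũ] after /ɲ/; /ʊ/ → [ʊ̃] after /n/; /a/ → [ã] after /ɴ/ — a vowel is nasalised by an immediately preceding nasal consonant.
/ə/ sits next to the nasal /ɳ/ and is therefore nasalised to [ə̃].

[bʊɳə̃sɔ]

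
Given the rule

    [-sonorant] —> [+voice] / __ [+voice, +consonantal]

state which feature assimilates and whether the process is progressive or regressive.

The target ([-sonorant], obstruents) acquires [+voice] next to a voiced consonant ([+voice, +consonantal]) — it takes on the voicing of its neighbour, so the feature that spreads is voicing.
The conditioning segment sits to the right of the focus bar, meaning the trigger follows the segment that changes — regressive assimilation.

regressive voicing assimilation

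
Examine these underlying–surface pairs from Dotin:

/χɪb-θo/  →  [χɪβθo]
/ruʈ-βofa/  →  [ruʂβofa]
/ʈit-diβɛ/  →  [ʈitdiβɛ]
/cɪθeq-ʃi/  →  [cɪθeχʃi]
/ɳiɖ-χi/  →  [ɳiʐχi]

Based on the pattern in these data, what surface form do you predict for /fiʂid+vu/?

The data show regressive manner assimilation: /b/ → [β] before /θ/; /ʈ/ → [ʂ] before /β/; /q/ → [χ] before /ʃ/; /ɖ/ → [ʐ] before /χ/. In each pair only manner changes, matching the following consonant, while place and voice stay constant.
No alternation appears in [ʈitdiβɛ]: there the adjacent consonants already agree in manner (/t/ and /d/ are both stops), so this form is consistent with the same rule.
The rule targets /d/ (voiced alveolar stop), which sits before the trigger /v/ (fricative).
The voiced alveolar fricative is [z], so /d/ → [z].

[fiʂizvu]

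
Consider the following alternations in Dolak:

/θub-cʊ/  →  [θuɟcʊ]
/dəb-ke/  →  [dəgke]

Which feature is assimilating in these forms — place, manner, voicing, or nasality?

place

Underlying /b/ is realised as [ɟ] next to /c/; /c/ itself does not change.
The change bilabial → palatal matches the place of the following /c/, identifying this as place assimilation.
Checking the remaining alternation: /b/ → [g] before /k/ (bilabial → velar, matching velar) — only place changes, and always toward the following segment.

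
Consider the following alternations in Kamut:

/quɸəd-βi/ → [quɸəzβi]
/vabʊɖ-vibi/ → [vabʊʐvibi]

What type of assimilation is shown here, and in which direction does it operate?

The segment that alternates is /d/, which surfaces as [z] when adjacent to /β/.
/d/ is a stop while /β/ is a fricative; the output [z] is a fricative, matching the trigger — so the feature that spreads is manner.
Place and voice are unchanged, so the assimilation is partial, not total.
The other alternating form patterns the same way: /ɖ/ → [ʐ] before /v/ (stop → fricative, matching a fricative) — only manner changes, and always toward the following segment.
The trigger is the following segment, so the direction is regressive (anticipatory).

regressive manner assimilation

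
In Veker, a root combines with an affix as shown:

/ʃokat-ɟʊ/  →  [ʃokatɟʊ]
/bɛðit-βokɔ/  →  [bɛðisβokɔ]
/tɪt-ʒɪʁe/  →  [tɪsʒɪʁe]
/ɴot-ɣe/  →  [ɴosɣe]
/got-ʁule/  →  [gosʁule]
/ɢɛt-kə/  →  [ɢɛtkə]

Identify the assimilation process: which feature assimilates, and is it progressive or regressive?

regressive manner assimilation

The segment that alternates is /t/, which surfaces as [s] when adjacent to /β/.
The change stop → fricative matches the manner of the following /β/, identifying this as manner assimilation.
Place and voice are unchanged, so the assimilation is partial, not total.
Checking the remaining alternations: /t/ → [s] before /ʒ/ (stop → fricative, matching a fricative); /t/ → [s] before /ɣ/ (stop → fricative, matching a fricative); /t/ → [s] before /ʁ/ (stop → fricative, matching a fricative) — only manner changes, and always toward the following segment.
Nothing changes in [ʃokatɟʊ], [ɢɛtkə]: there the adjacent consonants already agree in manner (/t/ and /ɟ/ are both stops; /t/ and /k/ are both stops), so these forms are consistent with the same rule.
The trigger is the following segment, so the direction is regressive (anticipatory).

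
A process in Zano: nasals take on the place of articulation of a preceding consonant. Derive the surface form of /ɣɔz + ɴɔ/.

/ɴ/ is a voiced uvular nasal. The preceding trigger /z/ is alveolar, so /ɴ/ must become alveolar as well.
Changing only its place to alveolar gives [n] — the voiced alveolar nasal.

[ɣɔznɔ]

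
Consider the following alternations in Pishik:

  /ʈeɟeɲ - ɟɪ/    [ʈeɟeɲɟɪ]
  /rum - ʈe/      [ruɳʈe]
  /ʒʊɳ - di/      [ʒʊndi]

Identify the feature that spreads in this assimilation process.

The segment that alternates is /m/, which surfaces as [ɳ] when adjacent to /ʈ/.
/m/ is bilabial while /ʈ/ is retroflex; the output [ɳ] is retroflex, matching the trigger — so the feature that spreads is place.
The same holds elsewhere in the data: /ɳ/ → [n] before /d/ (retroflex → alveolar, matching alveolar) — only place changes, and always toward the following segment.
Nothing changes in [ʈeɟeɲɟɪ]: there the adjacent consonants already agree in place (/ɲ/ and /ɟ/ are both palatal), so this form is consistent with the same rule.

place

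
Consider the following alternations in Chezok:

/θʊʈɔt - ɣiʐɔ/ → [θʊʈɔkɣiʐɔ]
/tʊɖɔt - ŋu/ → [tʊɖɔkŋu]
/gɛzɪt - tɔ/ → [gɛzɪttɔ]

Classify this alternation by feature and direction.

Comparing underlying and surface forms, /t/ → [k] is the alternation; the neighbouring /ɣ/ is constant.
The change alveolar → velar matches the place of the following /ɣ/, identifying this as place assimilation.
Manner and voice are unchanged, so the assimilation is partial, not total.
Checking the remaining alternation: /t/ → [k] before /ŋ/ (alveolar → velar, matching velar) — only place changes, and always toward the following segment.
No alternation appears in [gɛzɪttɔ]: there the adjacent consonants already agree in place (/t/ and /t/ are both alveolar), so this form is consistent with the same rule.
The trigger is the following segment, so the direction is regressive (anticipatory).

regressive place assimilation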